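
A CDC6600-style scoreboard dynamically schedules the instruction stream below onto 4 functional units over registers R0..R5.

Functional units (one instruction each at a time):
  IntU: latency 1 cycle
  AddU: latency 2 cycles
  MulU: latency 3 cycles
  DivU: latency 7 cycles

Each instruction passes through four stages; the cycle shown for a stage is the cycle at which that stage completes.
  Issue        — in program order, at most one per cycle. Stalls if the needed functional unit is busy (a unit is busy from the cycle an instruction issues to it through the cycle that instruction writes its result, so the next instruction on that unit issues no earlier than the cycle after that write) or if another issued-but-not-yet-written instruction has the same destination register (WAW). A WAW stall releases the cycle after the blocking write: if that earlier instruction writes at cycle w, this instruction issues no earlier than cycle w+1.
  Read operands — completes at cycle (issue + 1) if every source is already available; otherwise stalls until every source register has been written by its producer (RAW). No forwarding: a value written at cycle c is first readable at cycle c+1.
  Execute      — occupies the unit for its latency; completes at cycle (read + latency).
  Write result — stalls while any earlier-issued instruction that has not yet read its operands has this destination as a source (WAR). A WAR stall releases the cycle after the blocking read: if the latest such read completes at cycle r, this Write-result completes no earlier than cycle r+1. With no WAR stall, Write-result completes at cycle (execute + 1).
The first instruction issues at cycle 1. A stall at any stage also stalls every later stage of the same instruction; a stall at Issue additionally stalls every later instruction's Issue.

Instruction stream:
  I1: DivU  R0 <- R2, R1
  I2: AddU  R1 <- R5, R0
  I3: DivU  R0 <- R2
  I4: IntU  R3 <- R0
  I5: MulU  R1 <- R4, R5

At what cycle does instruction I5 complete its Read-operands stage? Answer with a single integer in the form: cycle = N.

cycle = 16

I1 -> (1, 2, 9, 10)
I2 -> (2, 11, 13, 14)  // RAW R0: wait I1 write@10
I3 -> (11, 12, 19, 20)  // struct: DivU busy until I1 writes@10
I4 -> (12, 21, 22, 23)  // RAW R0: wait I3 write@20
I5 -> (15, 16, 19, 20)  // WAW R1: wait I2 write@14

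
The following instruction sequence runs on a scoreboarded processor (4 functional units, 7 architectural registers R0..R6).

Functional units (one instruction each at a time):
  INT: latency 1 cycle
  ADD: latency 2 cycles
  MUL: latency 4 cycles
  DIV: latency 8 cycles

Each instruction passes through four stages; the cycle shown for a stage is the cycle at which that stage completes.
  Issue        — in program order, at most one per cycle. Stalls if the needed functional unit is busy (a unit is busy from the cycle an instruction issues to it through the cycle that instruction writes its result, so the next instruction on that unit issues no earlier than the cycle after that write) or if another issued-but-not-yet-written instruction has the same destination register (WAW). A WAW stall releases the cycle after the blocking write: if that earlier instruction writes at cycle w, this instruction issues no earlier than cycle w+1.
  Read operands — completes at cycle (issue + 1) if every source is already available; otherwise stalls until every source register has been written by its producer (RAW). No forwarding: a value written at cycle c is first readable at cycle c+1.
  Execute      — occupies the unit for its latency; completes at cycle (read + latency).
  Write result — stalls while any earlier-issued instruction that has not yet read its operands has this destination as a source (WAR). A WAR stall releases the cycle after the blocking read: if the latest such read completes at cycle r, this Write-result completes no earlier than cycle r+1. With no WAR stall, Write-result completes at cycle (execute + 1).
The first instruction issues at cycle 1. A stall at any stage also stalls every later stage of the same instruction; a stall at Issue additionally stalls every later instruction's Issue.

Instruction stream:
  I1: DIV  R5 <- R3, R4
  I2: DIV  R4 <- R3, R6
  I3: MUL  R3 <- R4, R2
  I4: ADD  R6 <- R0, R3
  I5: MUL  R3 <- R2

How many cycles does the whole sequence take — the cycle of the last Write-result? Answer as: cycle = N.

[I1] 1/2/10/11
[I2] 12/13/21/22  (struct: DIV busy until I1 writes@11)
[I3] 13/23/27/28  (RAW R4: wait I2 write@22)
[I4] 14/29/31/32  (RAW R3: wait I3 write@28)
[I5] 29/30/34/35  (struct: MUL busy until I3 writes@28)

cycle = 35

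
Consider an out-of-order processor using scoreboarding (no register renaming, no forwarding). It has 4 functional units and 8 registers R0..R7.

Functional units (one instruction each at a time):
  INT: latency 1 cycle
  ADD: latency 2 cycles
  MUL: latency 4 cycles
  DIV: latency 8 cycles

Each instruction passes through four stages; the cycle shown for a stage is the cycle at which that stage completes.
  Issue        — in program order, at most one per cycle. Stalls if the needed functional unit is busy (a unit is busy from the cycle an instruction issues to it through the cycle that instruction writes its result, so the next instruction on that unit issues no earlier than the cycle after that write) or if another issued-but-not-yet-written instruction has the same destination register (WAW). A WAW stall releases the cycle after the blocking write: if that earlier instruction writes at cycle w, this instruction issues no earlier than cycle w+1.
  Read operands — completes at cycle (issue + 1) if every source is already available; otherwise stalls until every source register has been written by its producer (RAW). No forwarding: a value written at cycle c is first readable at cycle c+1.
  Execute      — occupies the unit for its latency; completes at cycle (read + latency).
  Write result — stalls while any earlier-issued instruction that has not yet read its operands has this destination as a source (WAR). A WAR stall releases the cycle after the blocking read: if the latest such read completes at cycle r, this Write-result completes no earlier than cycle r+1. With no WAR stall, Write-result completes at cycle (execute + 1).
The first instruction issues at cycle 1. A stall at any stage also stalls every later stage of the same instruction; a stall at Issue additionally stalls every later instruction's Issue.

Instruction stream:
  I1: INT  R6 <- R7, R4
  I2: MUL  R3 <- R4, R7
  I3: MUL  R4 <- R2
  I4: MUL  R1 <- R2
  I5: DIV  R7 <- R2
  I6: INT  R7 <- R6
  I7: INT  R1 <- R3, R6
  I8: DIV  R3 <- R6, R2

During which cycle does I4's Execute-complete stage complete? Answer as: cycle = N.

c1: I1→INT
c2: I1 RO | I2→MUL
c3: I1 EX | I2 RO
c4: I1 WR R6
c7: I2 EX
c8: I2 WR R3
c9: I3→MUL
c10: I3 RO
c14: I3 EX
c15: I3 WR R4
c16: I4→MUL
c17: I4 RO | I5→DIV
c18: I5 RO
c21: I4 EX
c22: I4 WR R1
c26: I5 EX
c27: I5 WR R7
c28: I6→INT
c29: I6 RO
c30: I6 EX
c31: I6 WR R7
c32: I7→INT
c33: I7 RO | I8→DIV
c34: I7 EX | I8 RO
c35: I7 WR R1
c42: I8 EX
c43: I8 WR R3

cycle = 21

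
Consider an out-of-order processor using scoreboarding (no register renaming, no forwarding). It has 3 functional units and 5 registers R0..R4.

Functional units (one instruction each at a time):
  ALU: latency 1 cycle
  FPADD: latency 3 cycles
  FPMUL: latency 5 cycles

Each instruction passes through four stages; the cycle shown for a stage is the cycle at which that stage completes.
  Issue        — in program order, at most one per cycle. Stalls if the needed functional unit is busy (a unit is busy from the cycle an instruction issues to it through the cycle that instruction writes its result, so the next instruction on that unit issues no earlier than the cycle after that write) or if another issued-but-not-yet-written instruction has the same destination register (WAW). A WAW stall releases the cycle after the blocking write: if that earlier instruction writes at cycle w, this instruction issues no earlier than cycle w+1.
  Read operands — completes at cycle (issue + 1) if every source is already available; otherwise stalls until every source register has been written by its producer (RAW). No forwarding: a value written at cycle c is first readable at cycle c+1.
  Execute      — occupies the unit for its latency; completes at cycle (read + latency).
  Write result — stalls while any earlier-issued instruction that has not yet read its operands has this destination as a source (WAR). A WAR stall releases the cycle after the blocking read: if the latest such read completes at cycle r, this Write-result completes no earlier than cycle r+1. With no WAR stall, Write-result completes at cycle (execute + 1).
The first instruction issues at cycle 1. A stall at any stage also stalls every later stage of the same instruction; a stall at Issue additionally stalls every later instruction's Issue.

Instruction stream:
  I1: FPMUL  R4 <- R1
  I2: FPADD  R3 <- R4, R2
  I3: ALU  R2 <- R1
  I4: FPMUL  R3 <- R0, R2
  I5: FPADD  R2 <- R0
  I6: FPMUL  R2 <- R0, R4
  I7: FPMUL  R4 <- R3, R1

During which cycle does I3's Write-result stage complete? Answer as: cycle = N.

cycle = 10

  I1 | 1 | 2 | 7 | 8
  I2 | 2 | 9 | 12 | 13   RAW R4: wait I1 write@8
  I3 | 3 | 4 | 5 | 10   WAR R2: wait I2 read@9
  I4 | 14 | 15 | 20 | 21   WAW R3: wait I2 write@13
  I5 | 15 | 16 | 19 | 20
  I6 | 22 | 23 | 28 | 29   struct: FPMUL busy until I4 writes@21
  I7 | 30 | 31 | 36 | 37   struct: FPMUL busy until I6 writes@29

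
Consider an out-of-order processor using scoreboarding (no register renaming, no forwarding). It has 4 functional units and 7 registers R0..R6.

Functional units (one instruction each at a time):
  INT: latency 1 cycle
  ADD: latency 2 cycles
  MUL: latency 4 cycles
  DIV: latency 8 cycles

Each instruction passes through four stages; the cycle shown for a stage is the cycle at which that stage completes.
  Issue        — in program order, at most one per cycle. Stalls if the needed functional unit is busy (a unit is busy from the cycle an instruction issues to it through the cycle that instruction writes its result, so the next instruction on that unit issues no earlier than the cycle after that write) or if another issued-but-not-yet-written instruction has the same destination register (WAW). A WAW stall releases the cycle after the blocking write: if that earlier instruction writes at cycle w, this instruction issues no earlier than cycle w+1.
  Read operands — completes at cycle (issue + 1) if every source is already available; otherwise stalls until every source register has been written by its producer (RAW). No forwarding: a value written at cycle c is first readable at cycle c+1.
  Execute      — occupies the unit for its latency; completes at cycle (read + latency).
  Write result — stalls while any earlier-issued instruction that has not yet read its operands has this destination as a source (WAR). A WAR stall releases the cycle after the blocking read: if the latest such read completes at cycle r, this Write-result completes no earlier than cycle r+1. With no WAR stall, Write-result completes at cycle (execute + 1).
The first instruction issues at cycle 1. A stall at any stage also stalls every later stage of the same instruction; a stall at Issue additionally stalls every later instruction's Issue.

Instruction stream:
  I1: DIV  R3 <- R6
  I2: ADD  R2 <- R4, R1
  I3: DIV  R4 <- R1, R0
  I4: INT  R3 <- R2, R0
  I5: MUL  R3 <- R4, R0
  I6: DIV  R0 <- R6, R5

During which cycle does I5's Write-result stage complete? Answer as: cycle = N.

cycle = 28

[1] I1 issues→DIV
[2] I1 reads · I2 issues→ADD
[3] I2 reads
[5] I2 exec-done
[6] I2 writes R2
[10] I1 exec-done
[11] I1 writes R3
[12] I3 issues→DIV
[13] I3 reads · I4 issues→INT
[14] I4 reads
[15] I4 exec-done
[16] I4 writes R3
[17] I5 issues→MUL
[21] I3 exec-done
[22] I3 writes R4
[23] I5 reads · I6 issues→DIV
[24] I6 reads
[27] I5 exec-done
[28] I5 writes R3
[32] I6 exec-done
[33] I6 writes R0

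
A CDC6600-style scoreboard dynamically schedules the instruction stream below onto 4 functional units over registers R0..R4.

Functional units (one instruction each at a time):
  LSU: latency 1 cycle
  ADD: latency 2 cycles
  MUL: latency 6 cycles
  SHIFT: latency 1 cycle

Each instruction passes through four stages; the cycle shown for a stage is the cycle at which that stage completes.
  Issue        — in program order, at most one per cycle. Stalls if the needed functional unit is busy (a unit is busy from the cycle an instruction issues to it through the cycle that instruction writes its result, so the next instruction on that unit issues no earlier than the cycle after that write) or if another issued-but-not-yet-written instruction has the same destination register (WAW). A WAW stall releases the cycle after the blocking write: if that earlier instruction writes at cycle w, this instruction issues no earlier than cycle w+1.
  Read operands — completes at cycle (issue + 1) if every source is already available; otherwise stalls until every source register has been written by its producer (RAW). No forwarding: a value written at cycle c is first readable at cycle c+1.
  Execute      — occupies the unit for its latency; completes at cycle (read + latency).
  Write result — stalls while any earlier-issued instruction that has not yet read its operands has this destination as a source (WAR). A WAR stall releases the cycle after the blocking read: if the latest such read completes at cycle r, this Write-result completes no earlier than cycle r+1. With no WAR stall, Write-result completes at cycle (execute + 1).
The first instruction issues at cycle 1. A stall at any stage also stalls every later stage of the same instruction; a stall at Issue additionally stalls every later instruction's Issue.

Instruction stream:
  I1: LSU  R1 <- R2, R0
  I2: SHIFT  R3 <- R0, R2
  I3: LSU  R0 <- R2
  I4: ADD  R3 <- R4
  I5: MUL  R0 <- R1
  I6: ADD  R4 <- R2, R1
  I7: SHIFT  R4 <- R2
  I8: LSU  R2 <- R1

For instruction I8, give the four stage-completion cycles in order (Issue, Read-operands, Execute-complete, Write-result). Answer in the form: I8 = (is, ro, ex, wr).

I8 = (17, 18, 19, 20)

I1 -> (1, 2, 3, 4)
I2 -> (2, 3, 4, 5)
I3 -> (5, 6, 7, 8)  // struct: LSU busy until I1 writes@4
I4 -> (6, 7, 9, 10)
I5 -> (9, 10, 16, 17)  // WAW R0: wait I3 write@8
I6 -> (11, 12, 14, 15)  // struct: ADD busy until I4 writes@10
I7 -> (16, 17, 18, 19)  // WAW R4: wait I6 write@15
I8 -> (17, 18, 19, 20)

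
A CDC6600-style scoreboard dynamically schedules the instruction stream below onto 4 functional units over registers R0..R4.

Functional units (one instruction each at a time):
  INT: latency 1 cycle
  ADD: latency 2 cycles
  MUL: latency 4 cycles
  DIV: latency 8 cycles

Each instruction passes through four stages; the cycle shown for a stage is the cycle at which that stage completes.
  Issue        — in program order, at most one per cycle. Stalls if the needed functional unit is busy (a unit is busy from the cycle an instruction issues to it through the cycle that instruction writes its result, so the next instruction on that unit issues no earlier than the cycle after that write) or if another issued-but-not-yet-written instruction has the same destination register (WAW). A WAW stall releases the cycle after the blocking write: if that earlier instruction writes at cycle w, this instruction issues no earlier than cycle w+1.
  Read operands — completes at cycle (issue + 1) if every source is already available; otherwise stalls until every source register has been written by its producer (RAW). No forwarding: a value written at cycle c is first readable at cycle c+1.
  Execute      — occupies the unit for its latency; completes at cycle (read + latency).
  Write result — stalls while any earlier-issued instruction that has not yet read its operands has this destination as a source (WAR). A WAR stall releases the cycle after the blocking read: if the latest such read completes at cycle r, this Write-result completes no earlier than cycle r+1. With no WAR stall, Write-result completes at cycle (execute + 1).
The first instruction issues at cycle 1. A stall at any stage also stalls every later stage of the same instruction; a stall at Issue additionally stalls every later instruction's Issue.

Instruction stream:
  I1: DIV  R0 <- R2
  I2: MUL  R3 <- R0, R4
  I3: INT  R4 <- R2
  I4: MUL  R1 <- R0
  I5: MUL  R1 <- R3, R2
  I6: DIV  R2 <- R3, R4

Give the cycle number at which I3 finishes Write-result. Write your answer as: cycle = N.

I1: IS=1 RO=2 EX=10 WR=11
I2: IS=2 RO=12 EX=16 WR=17  [RAW R0: wait I1 write@11]
I3: IS=3 RO=4 EX=5 WR=13  [WAR R4: wait I2 read@12]
I4: IS=18 RO=19 EX=23 WR=24  [struct: MUL busy until I2 writes@17]
I5: IS=25 RO=26 EX=30 WR=31  [struct: MUL busy until I4 writes@24]
I6: IS=26 RO=27 EX=35 WR=36

cycle = 13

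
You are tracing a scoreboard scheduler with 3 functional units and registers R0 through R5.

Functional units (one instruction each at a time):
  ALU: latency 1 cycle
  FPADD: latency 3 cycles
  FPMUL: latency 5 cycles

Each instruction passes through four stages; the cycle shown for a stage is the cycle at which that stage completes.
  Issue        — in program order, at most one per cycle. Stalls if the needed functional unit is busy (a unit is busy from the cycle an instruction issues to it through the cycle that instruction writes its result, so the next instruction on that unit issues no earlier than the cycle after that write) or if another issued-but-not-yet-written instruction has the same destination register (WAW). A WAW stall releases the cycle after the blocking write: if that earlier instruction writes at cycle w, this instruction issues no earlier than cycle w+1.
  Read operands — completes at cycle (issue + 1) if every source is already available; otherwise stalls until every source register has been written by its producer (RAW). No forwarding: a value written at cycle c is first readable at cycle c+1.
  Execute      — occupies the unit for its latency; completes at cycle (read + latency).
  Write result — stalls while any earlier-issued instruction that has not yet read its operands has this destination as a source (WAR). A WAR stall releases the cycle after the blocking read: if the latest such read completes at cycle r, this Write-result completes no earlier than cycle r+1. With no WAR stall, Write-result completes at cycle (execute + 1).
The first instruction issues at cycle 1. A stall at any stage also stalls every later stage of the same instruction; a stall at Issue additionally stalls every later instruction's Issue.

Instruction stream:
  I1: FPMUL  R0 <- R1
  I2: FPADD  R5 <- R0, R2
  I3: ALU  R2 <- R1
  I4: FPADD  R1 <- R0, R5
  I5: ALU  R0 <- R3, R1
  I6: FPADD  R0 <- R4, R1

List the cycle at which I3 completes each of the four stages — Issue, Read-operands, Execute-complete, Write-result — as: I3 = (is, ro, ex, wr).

t=1  I1 dispatched to FPMUL
t=2  I1 operands ready · I2 dispatched to FPADD
t=3  I3 dispatched to ALU
t=4  I3 operands ready
t=5  I3 complete
t=7  I1 complete
t=8  R0←I1
t=9  I2 operands ready
t=10  R2←I3
t=12  I2 complete
t=13  R5←I2
t=14  I4 dispatched to FPADD
t=15  I4 operands ready · I5 dispatched to ALU
t=18  I4 complete
t=19  R1←I4
t=20  I5 operands ready
t=21  I5 complete
t=22  R0←I5
t=23  I6 dispatched to FPADD
t=24  I6 operands ready
t=27  I6 complete
t=28  R0←I6

I3 = (3, 4, 5, 10)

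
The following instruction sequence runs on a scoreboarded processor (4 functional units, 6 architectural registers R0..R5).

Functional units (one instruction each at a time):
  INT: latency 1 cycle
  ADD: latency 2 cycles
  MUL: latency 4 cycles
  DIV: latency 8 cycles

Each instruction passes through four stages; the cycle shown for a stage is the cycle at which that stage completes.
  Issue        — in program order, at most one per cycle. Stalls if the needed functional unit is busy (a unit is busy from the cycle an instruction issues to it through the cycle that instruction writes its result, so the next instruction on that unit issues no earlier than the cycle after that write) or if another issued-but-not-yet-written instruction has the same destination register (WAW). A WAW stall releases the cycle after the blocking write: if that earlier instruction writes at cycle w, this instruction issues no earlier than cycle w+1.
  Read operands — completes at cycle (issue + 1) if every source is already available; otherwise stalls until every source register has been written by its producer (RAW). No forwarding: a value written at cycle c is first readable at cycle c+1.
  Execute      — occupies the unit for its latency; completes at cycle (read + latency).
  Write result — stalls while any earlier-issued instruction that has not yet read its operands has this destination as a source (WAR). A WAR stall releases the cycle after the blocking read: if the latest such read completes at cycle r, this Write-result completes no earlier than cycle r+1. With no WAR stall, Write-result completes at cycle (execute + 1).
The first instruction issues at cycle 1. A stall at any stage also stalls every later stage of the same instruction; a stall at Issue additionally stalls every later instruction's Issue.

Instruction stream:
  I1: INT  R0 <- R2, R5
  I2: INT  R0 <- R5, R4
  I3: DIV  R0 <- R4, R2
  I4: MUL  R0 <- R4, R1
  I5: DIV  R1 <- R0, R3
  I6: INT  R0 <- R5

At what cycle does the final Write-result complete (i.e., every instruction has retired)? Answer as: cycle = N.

cycle = 36

[1] I1 issues→INT
[2] I1 reads
[3] I1 exec-done
[4] I1 writes R0
[5] I2 issues→INT
[6] I2 reads
[7] I2 exec-done
[8] I2 writes R0
[9] I3 issues→DIV
[10] I3 reads
[18] I3 exec-done
[19] I3 writes R0
[20] I4 issues→MUL
[21] I4 reads · I5 issues→DIV
[25] I4 exec-done
[26] I4 writes R0
[27] I5 reads · I6 issues→INT
[28] I6 reads
[29] I6 exec-done
[30] I6 writes R0
[35] I5 exec-done
[36] I5 writes R1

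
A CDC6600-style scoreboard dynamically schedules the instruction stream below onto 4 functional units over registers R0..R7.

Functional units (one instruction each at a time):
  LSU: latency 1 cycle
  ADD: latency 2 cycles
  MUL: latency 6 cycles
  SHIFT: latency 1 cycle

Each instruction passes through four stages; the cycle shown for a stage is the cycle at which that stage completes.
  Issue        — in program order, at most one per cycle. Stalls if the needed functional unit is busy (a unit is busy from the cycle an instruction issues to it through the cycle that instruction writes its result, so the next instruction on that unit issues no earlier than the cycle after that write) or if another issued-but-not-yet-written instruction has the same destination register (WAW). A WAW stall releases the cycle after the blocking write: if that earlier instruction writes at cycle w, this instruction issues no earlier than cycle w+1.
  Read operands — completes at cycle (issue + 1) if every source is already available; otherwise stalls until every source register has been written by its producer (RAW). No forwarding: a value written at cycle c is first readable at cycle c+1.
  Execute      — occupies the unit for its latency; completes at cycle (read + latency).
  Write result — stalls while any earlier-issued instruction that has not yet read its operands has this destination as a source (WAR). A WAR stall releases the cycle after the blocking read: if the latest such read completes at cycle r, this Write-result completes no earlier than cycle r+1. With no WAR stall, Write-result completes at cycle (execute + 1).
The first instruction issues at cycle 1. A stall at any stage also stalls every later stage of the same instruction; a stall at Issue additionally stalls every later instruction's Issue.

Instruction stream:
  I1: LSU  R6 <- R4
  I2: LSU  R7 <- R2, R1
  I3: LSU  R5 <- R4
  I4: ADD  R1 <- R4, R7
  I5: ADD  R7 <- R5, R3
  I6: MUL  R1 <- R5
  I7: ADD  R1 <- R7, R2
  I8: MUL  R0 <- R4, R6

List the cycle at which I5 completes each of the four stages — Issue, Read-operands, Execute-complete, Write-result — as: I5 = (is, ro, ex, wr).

I5 = (15, 16, 18, 19)

I1  is:1  ro:2  ex:3  wr:4
I2  is:5  ro:6  ex:7  wr:8  — struct: LSU busy until I1 writes@4
I3  is:9  ro:10  ex:11  wr:12  — struct: LSU busy until I2 writes@8
I4  is:10  ro:11  ex:13  wr:14
I5  is:15  ro:16  ex:18  wr:19  — struct: ADD busy until I4 writes@14
I6  is:16  ro:17  ex:23  wr:24
I7  is:25  ro:26  ex:28  wr:29  — WAW R1: wait I6 write@24
I8  is:26  ro:27  ex:33  wr:34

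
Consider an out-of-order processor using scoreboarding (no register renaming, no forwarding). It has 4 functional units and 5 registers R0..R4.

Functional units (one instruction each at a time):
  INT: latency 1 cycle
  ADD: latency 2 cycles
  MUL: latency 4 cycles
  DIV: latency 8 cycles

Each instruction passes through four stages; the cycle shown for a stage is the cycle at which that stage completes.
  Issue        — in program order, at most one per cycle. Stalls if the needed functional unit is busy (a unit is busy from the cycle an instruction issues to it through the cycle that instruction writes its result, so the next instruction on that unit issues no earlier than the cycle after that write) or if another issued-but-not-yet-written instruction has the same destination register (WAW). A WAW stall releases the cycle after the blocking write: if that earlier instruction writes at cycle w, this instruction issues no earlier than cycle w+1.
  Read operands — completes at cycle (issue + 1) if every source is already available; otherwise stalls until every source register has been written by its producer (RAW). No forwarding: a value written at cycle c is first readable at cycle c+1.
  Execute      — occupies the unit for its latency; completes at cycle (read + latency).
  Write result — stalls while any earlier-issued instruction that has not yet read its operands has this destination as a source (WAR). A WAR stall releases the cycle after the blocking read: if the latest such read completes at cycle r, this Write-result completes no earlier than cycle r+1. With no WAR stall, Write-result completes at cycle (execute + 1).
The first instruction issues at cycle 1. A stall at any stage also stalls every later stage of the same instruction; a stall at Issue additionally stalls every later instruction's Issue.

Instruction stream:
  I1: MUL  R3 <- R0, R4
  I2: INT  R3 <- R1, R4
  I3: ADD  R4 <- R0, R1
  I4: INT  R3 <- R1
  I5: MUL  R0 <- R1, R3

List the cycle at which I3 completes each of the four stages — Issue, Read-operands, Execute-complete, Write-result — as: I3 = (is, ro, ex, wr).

I1 -> (1, 2, 6, 7)
I2 -> (8, 9, 10, 11)  // WAW R3: wait I1 write@7
I3 -> (9, 10, 12, 13)
I4 -> (12, 13, 14, 15)  // struct: INT busy until I2 writes@11
I5 -> (13, 16, 20, 21)  // RAW R3: wait I4 write@15

I3 = (9, 10, 12, 13)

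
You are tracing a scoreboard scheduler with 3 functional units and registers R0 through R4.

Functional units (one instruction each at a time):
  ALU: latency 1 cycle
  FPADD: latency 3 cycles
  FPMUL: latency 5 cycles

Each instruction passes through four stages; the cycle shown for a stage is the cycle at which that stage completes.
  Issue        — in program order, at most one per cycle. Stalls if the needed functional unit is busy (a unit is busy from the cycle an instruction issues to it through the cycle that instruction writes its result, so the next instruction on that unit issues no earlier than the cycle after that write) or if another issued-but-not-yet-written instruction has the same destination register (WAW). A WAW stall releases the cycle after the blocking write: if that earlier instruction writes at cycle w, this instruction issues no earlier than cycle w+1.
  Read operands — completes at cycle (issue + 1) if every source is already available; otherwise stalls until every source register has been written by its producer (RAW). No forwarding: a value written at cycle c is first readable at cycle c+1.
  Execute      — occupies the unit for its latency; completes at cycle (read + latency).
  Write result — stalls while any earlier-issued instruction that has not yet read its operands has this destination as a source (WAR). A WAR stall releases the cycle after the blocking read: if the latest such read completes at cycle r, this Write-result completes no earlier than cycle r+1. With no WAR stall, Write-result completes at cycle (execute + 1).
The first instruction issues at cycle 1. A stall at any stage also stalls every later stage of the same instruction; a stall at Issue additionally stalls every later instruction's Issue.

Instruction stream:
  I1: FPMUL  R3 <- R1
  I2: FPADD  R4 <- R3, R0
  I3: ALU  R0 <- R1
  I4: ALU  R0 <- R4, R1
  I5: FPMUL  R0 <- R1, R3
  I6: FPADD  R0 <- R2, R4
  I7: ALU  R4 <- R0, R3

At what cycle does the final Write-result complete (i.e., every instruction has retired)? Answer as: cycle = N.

cycle = 33

[1] issue I1 (FPMUL)
[2] I1 read-ops | issue I2 (FPADD)
[3] issue I3 (ALU)
[4] I3 read-ops
[5] I3 finished on ALU
[7] I1 finished on FPMUL
[8] I1→R3
[9] I2 read-ops
[10] I3→R0
[11] issue I4 (ALU)
[12] I2 finished on FPADD
[13] I2→R4
[14] I4 read-ops
[15] I4 finished on ALU
[16] I4→R0
[17] issue I5 (FPMUL)
[18] I5 read-ops
[23] I5 finished on FPMUL
[24] I5→R0
[25] issue I6 (FPADD)
[26] I6 read-ops | issue I7 (ALU)
[29] I6 finished on FPADD
[30] I6→R0
[31] I7 read-ops
[32] I7 finished on ALU
[33] I7→R4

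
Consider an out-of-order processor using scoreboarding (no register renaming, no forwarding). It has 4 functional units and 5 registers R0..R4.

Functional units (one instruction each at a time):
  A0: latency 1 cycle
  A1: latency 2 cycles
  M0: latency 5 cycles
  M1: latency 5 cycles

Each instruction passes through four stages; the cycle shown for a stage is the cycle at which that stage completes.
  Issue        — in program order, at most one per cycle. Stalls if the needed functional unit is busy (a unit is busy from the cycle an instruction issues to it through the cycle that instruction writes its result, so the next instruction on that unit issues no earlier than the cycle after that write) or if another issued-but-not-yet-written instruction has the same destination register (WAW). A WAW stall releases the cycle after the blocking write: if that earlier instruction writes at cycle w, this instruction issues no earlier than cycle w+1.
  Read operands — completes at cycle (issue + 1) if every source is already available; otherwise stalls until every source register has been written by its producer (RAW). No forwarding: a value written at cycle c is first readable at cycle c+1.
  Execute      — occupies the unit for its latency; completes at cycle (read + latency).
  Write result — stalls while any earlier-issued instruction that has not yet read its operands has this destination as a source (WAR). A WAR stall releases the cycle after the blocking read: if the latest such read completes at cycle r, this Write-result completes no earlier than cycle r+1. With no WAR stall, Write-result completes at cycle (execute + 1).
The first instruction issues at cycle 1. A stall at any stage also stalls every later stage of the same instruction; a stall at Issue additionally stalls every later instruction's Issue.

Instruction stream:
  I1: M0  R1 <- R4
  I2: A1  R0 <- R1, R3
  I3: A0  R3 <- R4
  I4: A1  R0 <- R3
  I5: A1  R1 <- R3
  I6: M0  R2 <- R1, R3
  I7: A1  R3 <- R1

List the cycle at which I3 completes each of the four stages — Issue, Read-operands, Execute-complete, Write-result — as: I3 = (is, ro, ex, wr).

I3 = (3, 4, 5, 10)

cycle 1: I1 issues→M0
cycle 2: I1 reads · I2 issues→A1
cycle 3: I3 issues→A0
cycle 4: I3 reads
cycle 5: I3 exec-done
cycle 7: I1 exec-done
cycle 8: I1 writes R1
cycle 9: I2 reads
cycle 10: I3 writes R3
cycle 11: I2 exec-done
cycle 12: I2 writes R0
cycle 13: I4 issues→A1
cycle 14: I4 reads
cycle 16: I4 exec-done
cycle 17: I4 writes R0
cycle 18: I5 issues→A1
cycle 19: I5 reads · I6 issues→M0
cycle 21: I5 exec-done
cycle 22: I5 writes R1
cycle 23: I6 reads · I7 issues→A1
cycle 24: I7 reads
cycle 26: I7 exec-done
cycle 27: I7 writes R3
cycle 28: I6 exec-done
cycle 29: I6 writes R2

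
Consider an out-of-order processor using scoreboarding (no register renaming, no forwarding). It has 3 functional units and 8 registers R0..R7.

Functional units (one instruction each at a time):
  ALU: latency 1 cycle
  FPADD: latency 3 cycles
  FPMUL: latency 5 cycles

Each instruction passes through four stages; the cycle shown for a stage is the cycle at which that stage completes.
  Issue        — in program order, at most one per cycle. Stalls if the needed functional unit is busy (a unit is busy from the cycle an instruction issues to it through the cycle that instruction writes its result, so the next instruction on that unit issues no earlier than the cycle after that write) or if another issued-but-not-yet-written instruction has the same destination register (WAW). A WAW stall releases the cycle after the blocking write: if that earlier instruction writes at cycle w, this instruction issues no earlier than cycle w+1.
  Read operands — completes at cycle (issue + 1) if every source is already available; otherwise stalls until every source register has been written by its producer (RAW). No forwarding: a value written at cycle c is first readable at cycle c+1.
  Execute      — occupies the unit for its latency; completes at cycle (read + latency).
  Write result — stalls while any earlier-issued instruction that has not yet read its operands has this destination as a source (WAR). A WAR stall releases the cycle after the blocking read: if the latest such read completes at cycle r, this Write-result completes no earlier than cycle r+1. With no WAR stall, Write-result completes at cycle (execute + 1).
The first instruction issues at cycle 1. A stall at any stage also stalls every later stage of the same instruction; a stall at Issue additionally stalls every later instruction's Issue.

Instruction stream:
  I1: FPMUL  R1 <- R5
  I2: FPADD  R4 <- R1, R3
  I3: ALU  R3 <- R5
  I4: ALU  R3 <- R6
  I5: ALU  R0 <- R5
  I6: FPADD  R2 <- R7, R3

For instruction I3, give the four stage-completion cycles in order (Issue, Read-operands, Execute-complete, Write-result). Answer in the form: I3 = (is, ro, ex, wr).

I3 = (3, 4, 5, 10)

  I1 | 1 | 2 | 7 | 8
  I2 | 2 | 9 | 12 | 13   RAW R1: wait I1 write@8
  I3 | 3 | 4 | 5 | 10   WAR R3: wait I2 read@9
  I4 | 11 | 12 | 13 | 14   struct: ALU busy until I3 writes@10
  I5 | 15 | 16 | 17 | 18   struct: ALU busy until I4 writes@14
  I6 | 16 | 17 | 20 | 21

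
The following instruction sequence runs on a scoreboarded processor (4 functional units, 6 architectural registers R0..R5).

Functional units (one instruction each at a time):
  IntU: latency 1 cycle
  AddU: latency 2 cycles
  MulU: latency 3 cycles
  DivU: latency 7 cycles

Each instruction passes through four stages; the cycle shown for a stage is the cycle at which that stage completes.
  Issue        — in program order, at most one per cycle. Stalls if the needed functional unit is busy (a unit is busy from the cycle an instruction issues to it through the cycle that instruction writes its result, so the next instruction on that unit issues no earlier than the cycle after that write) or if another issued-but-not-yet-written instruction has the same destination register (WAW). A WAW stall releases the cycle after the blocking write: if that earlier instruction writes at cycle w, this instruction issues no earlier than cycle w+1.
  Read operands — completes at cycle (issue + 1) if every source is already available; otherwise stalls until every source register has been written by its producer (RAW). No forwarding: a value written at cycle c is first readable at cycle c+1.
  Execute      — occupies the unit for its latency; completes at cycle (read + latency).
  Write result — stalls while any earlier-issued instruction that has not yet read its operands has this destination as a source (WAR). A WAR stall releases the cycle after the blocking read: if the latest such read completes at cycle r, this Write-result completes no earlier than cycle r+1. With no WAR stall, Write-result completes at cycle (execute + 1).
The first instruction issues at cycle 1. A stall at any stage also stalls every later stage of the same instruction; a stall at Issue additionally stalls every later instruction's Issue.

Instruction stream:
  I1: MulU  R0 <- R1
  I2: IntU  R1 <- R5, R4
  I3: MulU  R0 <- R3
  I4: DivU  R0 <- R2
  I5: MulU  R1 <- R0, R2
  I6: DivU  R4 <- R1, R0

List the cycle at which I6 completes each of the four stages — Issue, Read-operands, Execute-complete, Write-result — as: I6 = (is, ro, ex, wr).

I1: IS=1 RO=2 EX=5 WR=6
I2: IS=2 RO=3 EX=4 WR=5
I3: IS=7 RO=8 EX=11 WR=12  [struct: MulU busy until I1 writes@6]
I4: IS=13 RO=14 EX=21 WR=22  [WAW R0: wait I3 write@12]
I5: IS=14 RO=23 EX=26 WR=27  [RAW R0: wait I4 write@22]
I6: IS=23 RO=28 EX=35 WR=36  [struct: DivU busy until I4 writes@22; RAW R1: wait I5 write@27]

I6 = (23, 28, 35, 36)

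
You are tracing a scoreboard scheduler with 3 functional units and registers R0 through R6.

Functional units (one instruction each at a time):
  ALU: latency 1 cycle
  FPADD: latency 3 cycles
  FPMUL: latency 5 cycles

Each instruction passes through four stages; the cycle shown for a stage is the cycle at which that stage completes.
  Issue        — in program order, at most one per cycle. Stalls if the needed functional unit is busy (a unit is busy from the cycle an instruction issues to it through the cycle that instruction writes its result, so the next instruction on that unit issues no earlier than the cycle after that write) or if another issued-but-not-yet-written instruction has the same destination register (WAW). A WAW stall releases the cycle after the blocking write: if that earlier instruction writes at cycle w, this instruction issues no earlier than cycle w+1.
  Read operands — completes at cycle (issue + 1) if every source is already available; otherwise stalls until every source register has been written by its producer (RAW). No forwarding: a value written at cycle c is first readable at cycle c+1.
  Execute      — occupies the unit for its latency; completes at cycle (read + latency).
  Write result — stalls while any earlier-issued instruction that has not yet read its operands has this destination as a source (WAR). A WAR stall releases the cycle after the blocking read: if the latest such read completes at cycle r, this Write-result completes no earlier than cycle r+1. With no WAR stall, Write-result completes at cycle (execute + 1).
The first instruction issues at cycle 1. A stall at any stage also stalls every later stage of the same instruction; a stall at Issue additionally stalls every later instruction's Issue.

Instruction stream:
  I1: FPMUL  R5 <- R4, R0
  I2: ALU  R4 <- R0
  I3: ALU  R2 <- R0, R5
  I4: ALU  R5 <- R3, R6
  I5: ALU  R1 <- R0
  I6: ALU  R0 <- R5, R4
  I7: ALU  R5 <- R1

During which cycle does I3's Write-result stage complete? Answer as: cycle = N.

cycle 1: I1 issues→FPMUL
cycle 2: I1 reads, I2 issues→ALU
cycle 3: I2 reads
cycle 4: I2 exec-done
cycle 5: I2 writes R4
cycle 6: I3 issues→ALU
cycle 7: I1 exec-done
cycle 8: I1 writes R5
cycle 9: I3 reads
cycle 10: I3 exec-done
cycle 11: I3 writes R2
cycle 12: I4 issues→ALU
cycle 13: I4 reads
cycle 14: I4 exec-done
cycle 15: I4 writes R5
cycle 16: I5 issues→ALU
cycle 17: I5 reads
cycle 18: I5 exec-done
cycle 19: I5 writes R1
cycle 20: I6 issues→ALU
cycle 21: I6 reads
cycle 22: I6 exec-done
cycle 23: I6 writes R0
cycle 24: I7 issues→ALU
cycle 25: I7 reads
cycle 26: I7 exec-done
cycle 27: I7 writes R5

cycle = 11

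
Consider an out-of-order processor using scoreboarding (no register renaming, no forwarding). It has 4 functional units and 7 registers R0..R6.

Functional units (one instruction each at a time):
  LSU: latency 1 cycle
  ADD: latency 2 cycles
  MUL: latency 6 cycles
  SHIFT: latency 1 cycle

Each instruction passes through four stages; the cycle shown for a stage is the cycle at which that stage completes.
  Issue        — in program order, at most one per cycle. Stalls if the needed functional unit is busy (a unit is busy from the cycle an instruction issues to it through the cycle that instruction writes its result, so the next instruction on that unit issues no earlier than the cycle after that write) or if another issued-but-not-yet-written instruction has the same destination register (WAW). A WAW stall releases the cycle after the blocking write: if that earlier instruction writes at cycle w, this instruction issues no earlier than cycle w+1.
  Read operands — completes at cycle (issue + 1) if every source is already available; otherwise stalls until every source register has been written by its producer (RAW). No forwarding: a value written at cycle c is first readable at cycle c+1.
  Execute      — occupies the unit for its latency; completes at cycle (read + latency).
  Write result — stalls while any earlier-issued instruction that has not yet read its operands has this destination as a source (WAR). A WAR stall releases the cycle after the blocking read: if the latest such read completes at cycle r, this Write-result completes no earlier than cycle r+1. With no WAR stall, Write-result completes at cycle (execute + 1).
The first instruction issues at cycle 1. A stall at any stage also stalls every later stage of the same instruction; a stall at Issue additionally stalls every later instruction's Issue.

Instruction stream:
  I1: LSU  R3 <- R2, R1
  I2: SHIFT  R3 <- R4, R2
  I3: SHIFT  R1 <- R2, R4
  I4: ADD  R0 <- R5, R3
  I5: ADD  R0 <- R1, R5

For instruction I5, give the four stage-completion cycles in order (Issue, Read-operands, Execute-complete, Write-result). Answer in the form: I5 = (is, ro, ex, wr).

I1 -> (1, 2, 3, 4)
I2 -> (5, 6, 7, 8)  // WAW R3: wait I1 write@4
I3 -> (9, 10, 11, 12)  // struct: SHIFT busy until I2 writes@8
I4 -> (10, 11, 13, 14)
I5 -> (15, 16, 18, 19)  // struct: ADD busy until I4 writes@14

I5 = (15, 16, 18, 19)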